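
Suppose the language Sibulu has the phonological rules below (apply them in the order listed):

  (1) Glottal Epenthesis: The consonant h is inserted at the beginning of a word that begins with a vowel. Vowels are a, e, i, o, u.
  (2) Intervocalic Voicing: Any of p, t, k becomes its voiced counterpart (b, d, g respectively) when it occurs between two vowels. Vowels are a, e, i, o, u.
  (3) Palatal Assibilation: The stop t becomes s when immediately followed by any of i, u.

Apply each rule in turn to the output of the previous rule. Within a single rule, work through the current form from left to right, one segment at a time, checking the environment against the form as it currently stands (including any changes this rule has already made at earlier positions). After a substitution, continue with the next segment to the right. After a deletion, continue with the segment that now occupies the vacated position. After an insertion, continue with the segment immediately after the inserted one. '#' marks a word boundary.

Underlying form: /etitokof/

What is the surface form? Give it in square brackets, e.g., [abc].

(1) Glottal Epenthesis: [etitokof] → [hetitokof]
(2) Intervocalic Voicing: [hetitokof] → [hedidogof]
(3) Palatal Assibilation: no change — [hedidogof]

[hedidogof]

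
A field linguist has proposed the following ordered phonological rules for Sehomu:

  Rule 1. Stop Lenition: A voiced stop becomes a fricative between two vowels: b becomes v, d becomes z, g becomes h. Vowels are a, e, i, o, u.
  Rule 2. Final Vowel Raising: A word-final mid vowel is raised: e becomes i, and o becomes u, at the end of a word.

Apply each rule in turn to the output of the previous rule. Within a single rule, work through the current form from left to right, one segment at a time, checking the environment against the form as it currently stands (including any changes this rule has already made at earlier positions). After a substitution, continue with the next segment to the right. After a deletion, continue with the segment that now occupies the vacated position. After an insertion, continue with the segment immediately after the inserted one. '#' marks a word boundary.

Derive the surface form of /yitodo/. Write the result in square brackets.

[yitozu]

Rule 1 Stop Lenition: [yitodo] → [yitozo]
Rule 2 Final Vowel Raising: [yitozo] → [yitozu]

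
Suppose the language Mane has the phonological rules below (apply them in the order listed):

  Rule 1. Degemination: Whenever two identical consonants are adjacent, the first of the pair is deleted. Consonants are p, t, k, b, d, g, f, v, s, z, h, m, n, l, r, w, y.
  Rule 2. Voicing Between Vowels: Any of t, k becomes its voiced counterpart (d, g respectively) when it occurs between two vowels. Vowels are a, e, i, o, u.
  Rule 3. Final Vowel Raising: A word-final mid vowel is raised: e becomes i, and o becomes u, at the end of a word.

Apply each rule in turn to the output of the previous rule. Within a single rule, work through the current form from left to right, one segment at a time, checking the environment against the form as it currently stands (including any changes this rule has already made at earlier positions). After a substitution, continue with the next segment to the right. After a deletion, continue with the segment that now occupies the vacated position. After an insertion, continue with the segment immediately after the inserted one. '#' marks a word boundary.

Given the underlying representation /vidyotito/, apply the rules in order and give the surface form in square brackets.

[vidyodidu]

Rule 1 Degemination: no change — [vidyotito]
Rule 2 Voicing Between Vowels: [vidyotito] → [vidyodido]
Rule 3 Final Vowel Raising: [vidyodido] → [vidyodidu]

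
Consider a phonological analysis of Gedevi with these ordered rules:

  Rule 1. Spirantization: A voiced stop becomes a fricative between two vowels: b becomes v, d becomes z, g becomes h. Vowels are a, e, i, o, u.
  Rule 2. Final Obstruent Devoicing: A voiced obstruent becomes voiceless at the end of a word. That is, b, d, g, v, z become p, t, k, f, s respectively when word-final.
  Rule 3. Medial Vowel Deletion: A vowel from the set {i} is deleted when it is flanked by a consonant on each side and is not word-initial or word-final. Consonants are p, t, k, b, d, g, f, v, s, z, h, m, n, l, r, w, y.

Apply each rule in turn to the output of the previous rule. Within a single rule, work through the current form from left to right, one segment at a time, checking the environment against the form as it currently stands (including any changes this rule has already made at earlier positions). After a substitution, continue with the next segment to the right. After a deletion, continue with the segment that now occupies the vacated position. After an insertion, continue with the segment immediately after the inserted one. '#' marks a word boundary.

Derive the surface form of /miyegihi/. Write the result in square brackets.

Rule 1 Spirantization: [miyegihi] → [miyehihi]
Rule 2 Final Obstruent Devoicing: no change — [miyehihi]
Rule 3 Medial Vowel Deletion: [miyehihi] → [myehhi]

[myehhi]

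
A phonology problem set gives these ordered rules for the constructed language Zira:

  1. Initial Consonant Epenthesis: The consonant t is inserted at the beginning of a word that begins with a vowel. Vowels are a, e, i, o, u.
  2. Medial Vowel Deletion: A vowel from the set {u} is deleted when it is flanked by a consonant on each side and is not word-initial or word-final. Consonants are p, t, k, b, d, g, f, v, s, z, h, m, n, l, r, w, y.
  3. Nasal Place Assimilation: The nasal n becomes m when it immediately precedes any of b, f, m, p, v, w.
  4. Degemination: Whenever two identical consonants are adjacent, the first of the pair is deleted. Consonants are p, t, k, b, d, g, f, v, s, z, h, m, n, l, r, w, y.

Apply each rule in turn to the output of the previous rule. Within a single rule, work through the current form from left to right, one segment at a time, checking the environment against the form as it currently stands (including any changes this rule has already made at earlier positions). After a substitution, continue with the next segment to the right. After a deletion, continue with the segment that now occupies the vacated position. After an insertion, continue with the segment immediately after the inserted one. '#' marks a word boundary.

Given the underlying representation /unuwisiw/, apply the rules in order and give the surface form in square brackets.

1 Initial Consonant Epenthesis: [unuwisiw] → [tunuwisiw]
2 Medial Vowel Deletion: [tunuwisiw] → [tnwisiw]
3 Nasal Place Assimilation: [tnwisiw] → [tmwisiw]
4 Degemination: no change — [tmwisiw]

[tmwisiw]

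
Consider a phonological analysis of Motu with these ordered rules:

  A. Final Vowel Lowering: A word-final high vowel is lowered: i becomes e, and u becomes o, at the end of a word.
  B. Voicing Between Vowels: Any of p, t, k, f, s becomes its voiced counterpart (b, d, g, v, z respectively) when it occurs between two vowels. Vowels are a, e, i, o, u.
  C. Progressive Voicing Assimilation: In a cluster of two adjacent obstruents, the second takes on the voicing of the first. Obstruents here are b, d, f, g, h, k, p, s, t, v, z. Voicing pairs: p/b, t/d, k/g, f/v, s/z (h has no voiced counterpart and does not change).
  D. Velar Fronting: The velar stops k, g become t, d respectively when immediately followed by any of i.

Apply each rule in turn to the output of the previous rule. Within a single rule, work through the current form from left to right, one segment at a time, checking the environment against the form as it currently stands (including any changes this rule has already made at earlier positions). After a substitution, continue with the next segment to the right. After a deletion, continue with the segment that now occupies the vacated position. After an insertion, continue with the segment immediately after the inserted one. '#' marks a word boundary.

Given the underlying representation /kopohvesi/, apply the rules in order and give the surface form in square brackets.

A Final Vowel Lowering: [kopohvesi] → [kopohvese]
B Voicing Between Vowels: [kopohvese] → [kobohveze]
C Progressive Voicing Assimilation: [kobohveze] → [kobohfeze]
D Velar Fronting: no change — [kobohfeze]

[kobohfeze]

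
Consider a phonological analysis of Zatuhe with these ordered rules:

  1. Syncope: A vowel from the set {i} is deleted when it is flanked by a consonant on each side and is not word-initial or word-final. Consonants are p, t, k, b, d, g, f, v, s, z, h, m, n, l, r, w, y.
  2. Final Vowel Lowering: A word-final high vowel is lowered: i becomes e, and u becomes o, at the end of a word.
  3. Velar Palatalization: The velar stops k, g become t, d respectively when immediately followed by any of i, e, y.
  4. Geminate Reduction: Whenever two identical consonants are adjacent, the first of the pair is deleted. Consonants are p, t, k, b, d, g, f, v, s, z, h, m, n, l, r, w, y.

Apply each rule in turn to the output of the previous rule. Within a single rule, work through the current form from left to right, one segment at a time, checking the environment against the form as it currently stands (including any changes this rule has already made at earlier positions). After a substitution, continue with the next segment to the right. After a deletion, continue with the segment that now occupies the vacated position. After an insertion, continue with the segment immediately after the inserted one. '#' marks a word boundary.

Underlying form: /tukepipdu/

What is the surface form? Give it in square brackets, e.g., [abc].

[tutepdo]

1 Syncope: [tukepipdu] → [tukeppdu]
2 Final Vowel Lowering: [tukeppdu] → [tukeppdo]
3 Velar Palatalization: [tukeppdo] → [tuteppdo]
4 Geminate Reduction: [tuteppdo] → [tutepdo]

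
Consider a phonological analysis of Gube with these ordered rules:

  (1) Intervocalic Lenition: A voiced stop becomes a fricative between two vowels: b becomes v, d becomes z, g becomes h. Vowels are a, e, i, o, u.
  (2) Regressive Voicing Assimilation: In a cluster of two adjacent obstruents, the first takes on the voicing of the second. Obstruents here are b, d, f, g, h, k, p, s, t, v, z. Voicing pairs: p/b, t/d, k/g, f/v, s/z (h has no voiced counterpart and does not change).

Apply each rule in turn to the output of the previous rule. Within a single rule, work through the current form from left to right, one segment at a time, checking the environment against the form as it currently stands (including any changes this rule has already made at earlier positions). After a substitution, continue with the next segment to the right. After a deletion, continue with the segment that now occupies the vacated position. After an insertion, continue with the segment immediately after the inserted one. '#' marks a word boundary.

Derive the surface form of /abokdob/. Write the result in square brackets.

(1) Intervocalic Lenition: [abokdob] → [avokdob]
(2) Regressive Voicing Assimilation: [avokdob] → [avogdob]

[avogdob]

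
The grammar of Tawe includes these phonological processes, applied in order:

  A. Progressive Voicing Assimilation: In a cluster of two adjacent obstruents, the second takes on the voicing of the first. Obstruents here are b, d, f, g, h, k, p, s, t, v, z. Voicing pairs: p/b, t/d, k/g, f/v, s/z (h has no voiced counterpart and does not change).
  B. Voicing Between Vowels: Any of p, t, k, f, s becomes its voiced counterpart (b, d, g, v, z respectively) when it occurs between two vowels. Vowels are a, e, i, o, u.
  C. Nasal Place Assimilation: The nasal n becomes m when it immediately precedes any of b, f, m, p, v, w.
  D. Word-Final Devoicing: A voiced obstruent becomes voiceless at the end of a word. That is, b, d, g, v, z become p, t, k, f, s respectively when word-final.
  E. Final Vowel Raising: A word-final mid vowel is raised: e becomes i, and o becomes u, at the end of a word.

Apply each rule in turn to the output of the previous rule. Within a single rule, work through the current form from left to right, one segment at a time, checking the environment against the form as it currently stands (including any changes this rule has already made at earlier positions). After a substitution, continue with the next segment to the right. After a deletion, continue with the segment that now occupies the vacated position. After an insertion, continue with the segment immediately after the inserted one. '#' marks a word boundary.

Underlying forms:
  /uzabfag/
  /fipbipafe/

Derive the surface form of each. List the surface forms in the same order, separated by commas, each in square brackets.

[uzabvak], [fippibavi]

/uzabfag/:
  A Progressive Voicing Assimilation: [uzabfag] → [uzabvag]
  B Voicing Between Vowels: no change — [uzabvag]
  C Nasal Place Assimilation: no change — [uzabvag]
  D Word-Final Devoicing: [uzabvag] → [uzabvak]
  E Final Vowel Raising: no change — [uzabvak]
/fipbipafe/:
  A Progressive Voicing Assimilation: [fipbipafe] → [fippipafe]
  B Voicing Between Vowels: [fippipafe] → [fippibave]
  C Nasal Place Assimilation: no change — [fippibave]
  D Word-Final Devoicing: no change — [fippibave]
  E Final Vowel Raising: [fippibave] → [fippibavi]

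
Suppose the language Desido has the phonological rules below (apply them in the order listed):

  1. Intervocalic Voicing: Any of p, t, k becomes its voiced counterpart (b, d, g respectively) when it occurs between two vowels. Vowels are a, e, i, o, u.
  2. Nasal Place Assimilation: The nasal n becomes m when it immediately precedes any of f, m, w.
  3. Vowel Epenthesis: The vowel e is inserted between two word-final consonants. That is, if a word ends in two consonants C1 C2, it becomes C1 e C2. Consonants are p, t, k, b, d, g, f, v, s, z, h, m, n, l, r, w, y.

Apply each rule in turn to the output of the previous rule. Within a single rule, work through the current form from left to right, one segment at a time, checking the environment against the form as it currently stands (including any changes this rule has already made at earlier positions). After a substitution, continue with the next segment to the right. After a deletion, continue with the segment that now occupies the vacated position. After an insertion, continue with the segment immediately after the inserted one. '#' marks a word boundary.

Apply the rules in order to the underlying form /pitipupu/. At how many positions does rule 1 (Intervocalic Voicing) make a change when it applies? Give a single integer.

3

1 Intervocalic Voicing: [pitipupu] → [pidibubu]
2 Nasal Place Assimilation: no change — [pidibubu]
3 Vowel Epenthesis: no change — [pidibubu]
Rule 1 changed 3 position(s).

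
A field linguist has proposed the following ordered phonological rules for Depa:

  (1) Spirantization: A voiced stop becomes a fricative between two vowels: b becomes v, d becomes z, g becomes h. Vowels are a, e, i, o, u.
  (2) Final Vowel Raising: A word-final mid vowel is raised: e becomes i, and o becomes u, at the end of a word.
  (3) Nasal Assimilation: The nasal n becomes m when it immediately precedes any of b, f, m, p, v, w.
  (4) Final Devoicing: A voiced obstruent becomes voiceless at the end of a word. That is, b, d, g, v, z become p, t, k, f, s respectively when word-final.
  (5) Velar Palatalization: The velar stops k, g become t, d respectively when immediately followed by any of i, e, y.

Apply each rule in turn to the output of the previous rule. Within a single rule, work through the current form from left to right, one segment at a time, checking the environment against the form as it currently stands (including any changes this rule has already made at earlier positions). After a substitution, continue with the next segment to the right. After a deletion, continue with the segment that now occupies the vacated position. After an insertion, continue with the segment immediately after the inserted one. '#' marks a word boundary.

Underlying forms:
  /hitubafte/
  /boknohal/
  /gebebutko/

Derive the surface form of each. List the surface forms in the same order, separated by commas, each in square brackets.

[hituvafti], [boknohal], [devevutku]

/hitubafte/:
  (1) Spirantization: [hitubafte] → [hituvafte]
  (2) Final Vowel Raising: [hituvafte] → [hituvafti]
  (3) Nasal Assimilation: no change — [hituvafti]
  (4) Final Devoicing: no change — [hituvafti]
  (5) Velar Palatalization: no change — [hituvafti]
/boknohal/:
  (1) Spirantization: no change — [boknohal]
  (2) Final Vowel Raising: no change — [boknohal]
  (3) Nasal Assimilation: no change — [boknohal]
  (4) Final Devoicing: no change — [boknohal]
  (5) Velar Palatalization: no change — [boknohal]
/gebebutko/:
  (1) Spirantization: [gebebutko] → [gevevutko]
  (2) Final Vowel Raising: [gevevutko] → [gevevutku]
  (3) Nasal Assimilation: no change — [gevevutku]
  (4) Final Devoicing: no change — [gevevutku]
  (5) Velar Palatalization: [gevevutku] → [devevutku]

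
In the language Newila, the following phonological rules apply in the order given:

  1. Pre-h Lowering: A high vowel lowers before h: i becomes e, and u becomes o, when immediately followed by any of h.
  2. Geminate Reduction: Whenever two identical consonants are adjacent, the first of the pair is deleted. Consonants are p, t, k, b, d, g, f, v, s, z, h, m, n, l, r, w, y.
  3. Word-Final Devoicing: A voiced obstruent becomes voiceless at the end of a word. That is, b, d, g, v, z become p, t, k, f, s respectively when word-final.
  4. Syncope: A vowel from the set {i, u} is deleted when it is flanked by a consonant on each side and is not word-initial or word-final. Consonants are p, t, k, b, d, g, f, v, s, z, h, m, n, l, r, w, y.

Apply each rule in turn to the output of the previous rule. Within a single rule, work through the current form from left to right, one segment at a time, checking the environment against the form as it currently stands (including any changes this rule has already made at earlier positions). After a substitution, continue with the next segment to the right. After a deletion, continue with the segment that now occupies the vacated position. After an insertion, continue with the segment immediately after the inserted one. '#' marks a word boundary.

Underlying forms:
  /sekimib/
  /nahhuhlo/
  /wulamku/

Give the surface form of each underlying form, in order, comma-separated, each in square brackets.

[sekmp], [nahohlo], [wlamku]

/sekimib/:
  1 Pre-h Lowering: no change — [sekimib]
  2 Geminate Reduction: no change — [sekimib]
  3 Word-Final Devoicing: [sekimib] → [sekimip]
  4 Syncope: [sekimip] → [sekmp]
/nahhuhlo/:
  1 Pre-h Lowering: [nahhuhlo] → [nahhohlo]
  2 Geminate Reduction: [nahhohlo] → [nahohlo]
  3 Word-Final Devoicing: no change — [nahohlo]
  4 Syncope: no change — [nahohlo]
/wulamku/:
  1 Pre-h Lowering: no change — [wulamku]
  2 Geminate Reduction: no change — [wulamku]
  3 Word-Final Devoicing: no change — [wulamku]
  4 Syncope: [wulamku] → [wlamku]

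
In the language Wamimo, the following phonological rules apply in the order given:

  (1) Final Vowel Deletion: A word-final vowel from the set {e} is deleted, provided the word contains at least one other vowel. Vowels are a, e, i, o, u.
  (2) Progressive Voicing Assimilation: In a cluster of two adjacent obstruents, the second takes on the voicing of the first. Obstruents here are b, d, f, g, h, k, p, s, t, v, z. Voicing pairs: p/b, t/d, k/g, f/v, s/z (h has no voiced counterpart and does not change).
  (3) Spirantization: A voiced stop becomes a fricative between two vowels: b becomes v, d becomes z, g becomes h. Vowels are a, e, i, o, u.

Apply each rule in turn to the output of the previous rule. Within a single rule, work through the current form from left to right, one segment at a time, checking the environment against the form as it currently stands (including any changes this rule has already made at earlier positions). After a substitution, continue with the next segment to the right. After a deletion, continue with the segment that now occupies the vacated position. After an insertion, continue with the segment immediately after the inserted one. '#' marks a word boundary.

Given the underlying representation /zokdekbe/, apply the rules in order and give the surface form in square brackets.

[zoktekp]

(1) Final Vowel Deletion: [zokdekbe] → [zokdekb]
(2) Progressive Voicing Assimilation: [zokdekb] → [zoktekp]
(3) Spirantization: no change — [zoktekp]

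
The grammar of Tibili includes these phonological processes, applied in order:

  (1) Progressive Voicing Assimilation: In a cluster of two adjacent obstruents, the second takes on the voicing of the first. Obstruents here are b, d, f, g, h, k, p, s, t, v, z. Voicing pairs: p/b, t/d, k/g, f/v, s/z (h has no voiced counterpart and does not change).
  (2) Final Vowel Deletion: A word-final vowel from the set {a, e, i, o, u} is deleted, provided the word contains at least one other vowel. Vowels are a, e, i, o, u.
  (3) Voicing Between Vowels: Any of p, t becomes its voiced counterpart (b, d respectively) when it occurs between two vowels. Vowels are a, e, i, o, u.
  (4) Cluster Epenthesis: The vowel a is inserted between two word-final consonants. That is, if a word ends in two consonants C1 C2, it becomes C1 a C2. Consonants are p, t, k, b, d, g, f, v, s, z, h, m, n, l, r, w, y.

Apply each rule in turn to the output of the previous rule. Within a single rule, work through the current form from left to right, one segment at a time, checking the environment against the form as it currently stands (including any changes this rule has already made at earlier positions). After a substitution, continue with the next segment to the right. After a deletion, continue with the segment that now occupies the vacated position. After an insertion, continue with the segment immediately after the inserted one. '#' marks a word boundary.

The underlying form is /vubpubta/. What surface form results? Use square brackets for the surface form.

(1) Progressive Voicing Assimilation: [vubpubta] → [vubbubda]
(2) Final Vowel Deletion: [vubbubda] → [vubbubd]
(3) Voicing Between Vowels: no change — [vubbubd]
(4) Cluster Epenthesis: [vubbubd] → [vubbubad]

[vubbubad]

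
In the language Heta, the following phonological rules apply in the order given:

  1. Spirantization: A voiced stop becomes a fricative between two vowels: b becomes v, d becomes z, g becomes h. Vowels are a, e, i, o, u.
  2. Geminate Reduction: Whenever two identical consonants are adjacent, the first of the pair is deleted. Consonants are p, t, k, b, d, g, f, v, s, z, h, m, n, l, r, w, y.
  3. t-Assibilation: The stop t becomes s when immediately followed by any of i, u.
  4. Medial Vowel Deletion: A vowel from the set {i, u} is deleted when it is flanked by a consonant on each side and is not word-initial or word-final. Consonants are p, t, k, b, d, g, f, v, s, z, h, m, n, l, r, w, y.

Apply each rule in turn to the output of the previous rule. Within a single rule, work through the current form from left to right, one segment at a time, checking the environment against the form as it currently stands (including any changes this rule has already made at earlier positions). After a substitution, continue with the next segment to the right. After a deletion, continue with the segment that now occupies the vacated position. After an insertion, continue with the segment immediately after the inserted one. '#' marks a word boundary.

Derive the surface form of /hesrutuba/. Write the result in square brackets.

1 Spirantization: [hesrutuba] → [hesrutuva]
2 Geminate Reduction: no change — [hesrutuva]
3 t-Assibilation: [hesrutuva] → [hesrusuva]
4 Medial Vowel Deletion: [hesrusuva] → [hesrsva]

[hesrsva]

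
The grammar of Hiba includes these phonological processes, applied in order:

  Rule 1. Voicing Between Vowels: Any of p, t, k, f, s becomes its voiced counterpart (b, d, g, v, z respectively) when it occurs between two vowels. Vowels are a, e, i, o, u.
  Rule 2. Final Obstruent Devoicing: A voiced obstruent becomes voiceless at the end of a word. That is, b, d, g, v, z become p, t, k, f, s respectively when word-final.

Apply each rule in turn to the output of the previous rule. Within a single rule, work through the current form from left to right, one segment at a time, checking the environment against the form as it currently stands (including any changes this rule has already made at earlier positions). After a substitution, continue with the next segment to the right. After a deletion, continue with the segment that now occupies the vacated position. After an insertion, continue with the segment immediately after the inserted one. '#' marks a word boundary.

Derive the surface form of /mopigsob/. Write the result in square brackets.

Rule 1 Voicing Between Vowels: [mopigsob] → [mobigsob]
Rule 2 Final Obstruent Devoicing: [mobigsob] → [mobigsop]

[mobigsop]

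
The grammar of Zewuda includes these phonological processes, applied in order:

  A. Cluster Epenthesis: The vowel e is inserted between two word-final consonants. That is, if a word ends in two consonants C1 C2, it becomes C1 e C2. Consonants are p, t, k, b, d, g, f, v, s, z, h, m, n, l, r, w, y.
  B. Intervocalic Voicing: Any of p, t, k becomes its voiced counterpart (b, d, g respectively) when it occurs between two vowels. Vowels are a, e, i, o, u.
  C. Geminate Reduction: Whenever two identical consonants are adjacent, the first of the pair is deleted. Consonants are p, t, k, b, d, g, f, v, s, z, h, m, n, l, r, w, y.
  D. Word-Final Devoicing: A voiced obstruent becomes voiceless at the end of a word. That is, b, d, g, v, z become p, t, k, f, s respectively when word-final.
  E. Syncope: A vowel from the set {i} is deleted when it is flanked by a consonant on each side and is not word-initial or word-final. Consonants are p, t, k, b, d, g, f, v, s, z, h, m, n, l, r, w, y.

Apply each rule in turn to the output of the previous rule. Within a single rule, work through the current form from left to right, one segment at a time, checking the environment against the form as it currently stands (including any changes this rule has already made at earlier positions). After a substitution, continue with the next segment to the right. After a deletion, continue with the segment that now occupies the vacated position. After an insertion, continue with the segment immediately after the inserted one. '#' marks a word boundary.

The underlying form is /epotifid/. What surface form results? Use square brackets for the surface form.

[ebodft]

A Cluster Epenthesis: no change — [epotifid]
B Intervocalic Voicing: [epotifid] → [ebodifid]
C Geminate Reduction: no change — [ebodifid]
D Word-Final Devoicing: [ebodifid] → [ebodifit]
E Syncope: [ebodifit] → [ebodft]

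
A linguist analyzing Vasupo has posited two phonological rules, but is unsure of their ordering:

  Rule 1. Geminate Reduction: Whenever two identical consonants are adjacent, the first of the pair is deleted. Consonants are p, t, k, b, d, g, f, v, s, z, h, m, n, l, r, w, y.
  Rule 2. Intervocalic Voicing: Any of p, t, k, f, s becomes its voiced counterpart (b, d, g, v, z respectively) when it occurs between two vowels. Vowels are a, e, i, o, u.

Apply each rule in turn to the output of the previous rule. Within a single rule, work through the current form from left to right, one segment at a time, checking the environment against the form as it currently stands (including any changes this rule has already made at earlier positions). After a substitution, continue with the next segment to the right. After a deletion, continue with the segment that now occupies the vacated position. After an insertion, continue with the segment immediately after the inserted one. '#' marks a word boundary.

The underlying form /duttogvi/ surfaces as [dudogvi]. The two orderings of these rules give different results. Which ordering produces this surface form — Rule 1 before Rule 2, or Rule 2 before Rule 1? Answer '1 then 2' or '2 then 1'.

1 then 2

Order 1 then 2:
  1 Geminate Reduction: [duttogvi] → [dutogvi]
  2 Intervocalic Voicing: [dutogvi] → [dudogvi]
  result: [dudogvi]
Order 2 then 1:
  2 Intervocalic Voicing: no change — [duttogvi]
  1 Geminate Reduction: [duttogvi] → [dutogvi]
  result: [dutogvi]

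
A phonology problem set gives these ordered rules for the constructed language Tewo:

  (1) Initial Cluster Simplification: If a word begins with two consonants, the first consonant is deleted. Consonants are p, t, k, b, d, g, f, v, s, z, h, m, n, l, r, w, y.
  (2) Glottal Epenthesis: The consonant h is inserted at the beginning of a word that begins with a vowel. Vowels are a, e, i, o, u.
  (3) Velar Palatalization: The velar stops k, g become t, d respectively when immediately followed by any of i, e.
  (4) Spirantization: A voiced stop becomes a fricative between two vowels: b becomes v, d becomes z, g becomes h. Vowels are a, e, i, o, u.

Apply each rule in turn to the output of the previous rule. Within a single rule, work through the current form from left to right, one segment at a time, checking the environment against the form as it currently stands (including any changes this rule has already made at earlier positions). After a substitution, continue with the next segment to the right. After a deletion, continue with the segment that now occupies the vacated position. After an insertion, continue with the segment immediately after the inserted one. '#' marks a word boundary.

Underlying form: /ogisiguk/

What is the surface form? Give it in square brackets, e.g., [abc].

[hozisihuk]

(1) Initial Cluster Simplification: no change — [ogisiguk]
(2) Glottal Epenthesis: [ogisiguk] → [hogisiguk]
(3) Velar Palatalization: [hogisiguk] → [hodisiguk]
(4) Spirantization: [hodisiguk] → [hozisihuk]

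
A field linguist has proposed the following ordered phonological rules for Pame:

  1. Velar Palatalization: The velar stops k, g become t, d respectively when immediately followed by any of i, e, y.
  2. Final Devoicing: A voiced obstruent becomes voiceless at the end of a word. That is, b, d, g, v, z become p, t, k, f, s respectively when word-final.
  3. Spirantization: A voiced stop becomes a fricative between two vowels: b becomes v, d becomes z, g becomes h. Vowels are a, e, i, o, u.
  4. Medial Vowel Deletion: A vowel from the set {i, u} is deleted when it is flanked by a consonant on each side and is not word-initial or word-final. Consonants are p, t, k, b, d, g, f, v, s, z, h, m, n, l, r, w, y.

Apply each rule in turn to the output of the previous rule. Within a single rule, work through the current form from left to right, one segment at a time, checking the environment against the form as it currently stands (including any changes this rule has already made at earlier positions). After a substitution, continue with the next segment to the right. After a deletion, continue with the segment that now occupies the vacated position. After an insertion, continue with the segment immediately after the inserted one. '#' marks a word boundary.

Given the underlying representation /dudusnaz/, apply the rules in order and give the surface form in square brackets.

[dzsnas]

1 Velar Palatalization: no change — [dudusnaz]
2 Final Devoicing: [dudusnaz] → [dudusnas]
3 Spirantization: [dudusnas] → [duzusnas]
4 Medial Vowel Deletion: [duzusnas] → [dzsnas]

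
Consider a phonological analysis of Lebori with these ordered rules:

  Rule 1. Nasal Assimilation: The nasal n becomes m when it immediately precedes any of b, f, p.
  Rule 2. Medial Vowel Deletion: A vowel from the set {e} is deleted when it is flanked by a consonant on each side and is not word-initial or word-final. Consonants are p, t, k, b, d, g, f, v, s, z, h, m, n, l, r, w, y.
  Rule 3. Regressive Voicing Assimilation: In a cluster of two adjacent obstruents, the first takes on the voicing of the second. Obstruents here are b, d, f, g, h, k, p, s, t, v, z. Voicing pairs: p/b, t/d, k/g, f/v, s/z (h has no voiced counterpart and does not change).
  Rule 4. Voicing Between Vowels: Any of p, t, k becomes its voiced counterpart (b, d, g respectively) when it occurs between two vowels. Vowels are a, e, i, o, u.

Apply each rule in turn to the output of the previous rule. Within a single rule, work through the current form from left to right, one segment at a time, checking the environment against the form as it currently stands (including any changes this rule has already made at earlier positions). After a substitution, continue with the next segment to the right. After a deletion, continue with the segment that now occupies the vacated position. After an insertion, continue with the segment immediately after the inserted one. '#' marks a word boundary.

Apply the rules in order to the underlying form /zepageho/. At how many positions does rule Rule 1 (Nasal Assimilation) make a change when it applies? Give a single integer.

0

Rule 1 Nasal Assimilation: no change — [zepageho]
Rule 2 Medial Vowel Deletion: [zepageho] → [zpagho]
Rule 3 Regressive Voicing Assimilation: [zpagho] → [spakho]
Rule 4 Voicing Between Vowels: no change — [spakho]
Rule Rule 1 changed 0 position(s).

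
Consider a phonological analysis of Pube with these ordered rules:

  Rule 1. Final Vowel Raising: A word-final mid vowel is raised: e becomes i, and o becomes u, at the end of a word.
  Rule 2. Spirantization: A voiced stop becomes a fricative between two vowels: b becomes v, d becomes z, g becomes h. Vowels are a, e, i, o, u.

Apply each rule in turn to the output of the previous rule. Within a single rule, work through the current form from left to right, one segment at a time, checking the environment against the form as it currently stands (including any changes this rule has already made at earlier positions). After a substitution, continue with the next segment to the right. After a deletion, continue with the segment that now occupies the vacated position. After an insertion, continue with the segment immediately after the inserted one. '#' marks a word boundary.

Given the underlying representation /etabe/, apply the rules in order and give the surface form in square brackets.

[etavi]

Rule 1 Final Vowel Raising: [etabe] → [etabi]
Rule 2 Spirantization: [etabi] → [etavi]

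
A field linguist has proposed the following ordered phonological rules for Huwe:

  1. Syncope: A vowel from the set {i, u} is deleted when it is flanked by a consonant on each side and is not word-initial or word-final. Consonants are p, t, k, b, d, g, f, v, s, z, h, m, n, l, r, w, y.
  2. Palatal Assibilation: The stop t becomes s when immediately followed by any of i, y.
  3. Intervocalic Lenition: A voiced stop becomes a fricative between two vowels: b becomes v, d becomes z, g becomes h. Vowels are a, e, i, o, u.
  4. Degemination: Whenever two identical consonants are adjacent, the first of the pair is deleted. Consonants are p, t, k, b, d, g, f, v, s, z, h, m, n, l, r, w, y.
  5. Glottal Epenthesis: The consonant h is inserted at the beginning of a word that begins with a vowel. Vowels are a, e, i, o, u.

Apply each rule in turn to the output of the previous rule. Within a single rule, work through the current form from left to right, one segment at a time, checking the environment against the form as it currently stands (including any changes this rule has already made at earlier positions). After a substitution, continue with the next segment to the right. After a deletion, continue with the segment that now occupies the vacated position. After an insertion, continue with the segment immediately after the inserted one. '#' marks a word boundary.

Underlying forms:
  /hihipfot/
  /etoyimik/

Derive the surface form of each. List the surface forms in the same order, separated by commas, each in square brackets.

/hihipfot/:
  1 Syncope: [hihipfot] → [hhpfot]
  2 Palatal Assibilation: no change — [hhpfot]
  3 Intervocalic Lenition: no change — [hhpfot]
  4 Degemination: [hhpfot] → [hpfot]
  5 Glottal Epenthesis: no change — [hpfot]
/etoyimik/:
  1 Syncope: [etoyimik] → [etoymk]
  2 Palatal Assibilation: no change — [etoymk]
  3 Intervocalic Lenition: no change — [etoymk]
  4 Degemination: no change — [etoymk]
  5 Glottal Epenthesis: [etoymk] → [hetoymk]

[hpfot], [hetoymk]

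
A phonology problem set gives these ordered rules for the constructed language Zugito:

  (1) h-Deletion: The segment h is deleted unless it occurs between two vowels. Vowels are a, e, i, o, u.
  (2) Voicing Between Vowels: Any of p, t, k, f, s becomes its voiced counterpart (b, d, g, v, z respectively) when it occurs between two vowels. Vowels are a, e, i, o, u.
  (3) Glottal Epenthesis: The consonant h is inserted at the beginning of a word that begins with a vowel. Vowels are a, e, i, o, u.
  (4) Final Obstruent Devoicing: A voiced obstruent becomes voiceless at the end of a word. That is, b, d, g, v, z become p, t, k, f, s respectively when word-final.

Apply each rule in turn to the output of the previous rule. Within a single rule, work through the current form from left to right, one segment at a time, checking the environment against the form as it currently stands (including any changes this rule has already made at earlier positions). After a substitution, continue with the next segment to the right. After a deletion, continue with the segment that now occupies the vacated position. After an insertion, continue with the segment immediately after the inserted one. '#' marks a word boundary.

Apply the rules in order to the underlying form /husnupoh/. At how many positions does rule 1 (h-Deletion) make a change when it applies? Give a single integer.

2

(1) h-Deletion: [husnupoh] → [usnupo]
(2) Voicing Between Vowels: [usnupo] → [usnubo]
(3) Glottal Epenthesis: [usnubo] → [husnubo]
(4) Final Obstruent Devoicing: no change — [husnubo]
Rule 1 changed 2 position(s).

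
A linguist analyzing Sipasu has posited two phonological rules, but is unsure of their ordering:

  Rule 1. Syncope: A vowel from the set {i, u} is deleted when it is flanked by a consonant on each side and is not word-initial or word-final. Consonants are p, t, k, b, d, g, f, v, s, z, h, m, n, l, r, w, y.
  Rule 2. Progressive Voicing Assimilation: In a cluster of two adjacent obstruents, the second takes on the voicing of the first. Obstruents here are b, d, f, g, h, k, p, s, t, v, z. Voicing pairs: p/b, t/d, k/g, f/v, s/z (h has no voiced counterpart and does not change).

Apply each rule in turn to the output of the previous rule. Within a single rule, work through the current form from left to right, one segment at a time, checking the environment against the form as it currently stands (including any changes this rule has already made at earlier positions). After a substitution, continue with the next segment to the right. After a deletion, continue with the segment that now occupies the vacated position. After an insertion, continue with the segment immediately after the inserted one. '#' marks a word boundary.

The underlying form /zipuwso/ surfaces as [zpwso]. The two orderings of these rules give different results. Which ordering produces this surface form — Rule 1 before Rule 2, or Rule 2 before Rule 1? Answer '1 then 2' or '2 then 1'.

2 then 1

Order 1 then 2:
  1 Syncope: [zipuwso] → [zpwso]
  2 Progressive Voicing Assimilation: [zpwso] → [zbwso]
  result: [zbwso]
Order 2 then 1:
  2 Progressive Voicing Assimilation: no change — [zipuwso]
  1 Syncope: [zipuwso] → [zpwso]
  result: [zpwso]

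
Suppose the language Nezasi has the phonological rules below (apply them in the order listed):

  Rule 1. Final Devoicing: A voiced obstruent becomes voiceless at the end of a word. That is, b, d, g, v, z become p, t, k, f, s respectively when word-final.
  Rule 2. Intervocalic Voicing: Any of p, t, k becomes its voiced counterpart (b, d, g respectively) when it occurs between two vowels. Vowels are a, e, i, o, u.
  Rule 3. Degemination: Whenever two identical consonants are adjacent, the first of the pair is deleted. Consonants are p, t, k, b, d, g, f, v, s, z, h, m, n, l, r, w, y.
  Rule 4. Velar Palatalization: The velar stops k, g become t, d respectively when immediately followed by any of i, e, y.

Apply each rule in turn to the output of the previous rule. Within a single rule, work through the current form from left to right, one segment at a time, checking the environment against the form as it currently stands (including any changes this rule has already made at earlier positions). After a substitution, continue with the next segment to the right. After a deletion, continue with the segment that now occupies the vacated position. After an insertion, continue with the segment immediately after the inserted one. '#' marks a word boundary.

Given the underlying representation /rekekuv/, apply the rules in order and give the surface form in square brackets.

[redeguf]

Rule 1 Final Devoicing: [rekekuv] → [rekekuf]
Rule 2 Intervocalic Voicing: [rekekuf] → [regeguf]
Rule 3 Degemination: no change — [regeguf]
Rule 4 Velar Palatalization: [regeguf] → [redeguf]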